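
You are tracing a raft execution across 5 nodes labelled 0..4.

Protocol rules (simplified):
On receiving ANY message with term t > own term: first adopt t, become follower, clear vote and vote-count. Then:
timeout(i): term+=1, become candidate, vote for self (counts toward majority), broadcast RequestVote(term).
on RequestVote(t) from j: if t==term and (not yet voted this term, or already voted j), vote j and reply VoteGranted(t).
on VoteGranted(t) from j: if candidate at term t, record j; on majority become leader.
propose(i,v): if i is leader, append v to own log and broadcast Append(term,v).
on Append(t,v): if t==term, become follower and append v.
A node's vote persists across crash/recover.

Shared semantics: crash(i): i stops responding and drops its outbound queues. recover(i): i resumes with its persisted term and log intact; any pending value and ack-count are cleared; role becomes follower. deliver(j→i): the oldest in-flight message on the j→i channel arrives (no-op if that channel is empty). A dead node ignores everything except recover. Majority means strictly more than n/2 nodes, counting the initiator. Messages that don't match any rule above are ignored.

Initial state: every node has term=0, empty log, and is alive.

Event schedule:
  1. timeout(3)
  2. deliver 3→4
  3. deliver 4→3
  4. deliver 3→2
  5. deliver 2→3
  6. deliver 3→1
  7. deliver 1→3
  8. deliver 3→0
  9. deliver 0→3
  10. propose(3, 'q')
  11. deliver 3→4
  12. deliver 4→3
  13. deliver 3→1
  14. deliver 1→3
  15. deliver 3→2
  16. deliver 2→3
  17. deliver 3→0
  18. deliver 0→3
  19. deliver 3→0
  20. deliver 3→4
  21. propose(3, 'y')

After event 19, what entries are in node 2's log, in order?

q

e1 timeout(3): 3[cand,t=1,-]
e2 deliver 3→4: 4[foll,t=1,-]
e3 deliver 4→3: ·
e4 deliver 3→2: 2[foll,t=1,-]
e5 deliver 2→3: 3[lead,t=1,-]
e6 deliver 3→1: 1[foll,t=1,-]
e7 deliver 1→3: ·
e8 deliver 3→0: 0[foll,t=1,-]
e9 deliver 0→3: ·
e10 propose(3,'q'): 3[lead,t=1,q]
e11 deliver 3→4: 4[foll,t=1,q]
e12 deliver 4→3: ·
e13 deliver 3→1: 1[foll,t=1,q]
e14 deliver 1→3: ·
e15 deliver 3→2: 2[foll,t=1,q]
e16 deliver 2→3: ·
e17 deliver 3→0: 0[foll,t=1,q]
e18 deliver 0→3: ·
e19 deliver 3→0: ·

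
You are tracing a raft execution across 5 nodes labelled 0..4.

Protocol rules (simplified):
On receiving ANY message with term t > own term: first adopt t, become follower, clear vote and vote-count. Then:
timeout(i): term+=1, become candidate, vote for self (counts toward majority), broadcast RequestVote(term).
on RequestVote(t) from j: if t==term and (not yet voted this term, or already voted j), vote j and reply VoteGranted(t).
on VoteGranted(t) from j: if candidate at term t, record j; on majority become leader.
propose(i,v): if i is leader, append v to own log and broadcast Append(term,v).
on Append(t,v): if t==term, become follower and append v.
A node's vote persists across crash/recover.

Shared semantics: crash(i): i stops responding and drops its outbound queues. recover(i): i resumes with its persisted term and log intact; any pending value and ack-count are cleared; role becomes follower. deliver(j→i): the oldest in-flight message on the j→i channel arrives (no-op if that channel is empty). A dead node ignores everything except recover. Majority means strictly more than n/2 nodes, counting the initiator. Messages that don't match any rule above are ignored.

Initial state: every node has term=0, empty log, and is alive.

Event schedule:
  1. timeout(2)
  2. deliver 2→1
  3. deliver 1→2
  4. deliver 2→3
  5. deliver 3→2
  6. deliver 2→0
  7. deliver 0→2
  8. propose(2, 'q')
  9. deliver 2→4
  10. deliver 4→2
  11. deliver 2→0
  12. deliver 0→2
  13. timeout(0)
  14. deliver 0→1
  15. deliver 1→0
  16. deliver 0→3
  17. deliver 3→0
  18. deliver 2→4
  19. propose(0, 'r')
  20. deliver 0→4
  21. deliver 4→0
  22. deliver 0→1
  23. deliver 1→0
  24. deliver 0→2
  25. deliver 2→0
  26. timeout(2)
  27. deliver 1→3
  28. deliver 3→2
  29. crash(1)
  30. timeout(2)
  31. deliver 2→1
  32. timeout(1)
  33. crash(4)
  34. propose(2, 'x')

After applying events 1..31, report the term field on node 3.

2

after 1 — timeout(2): n2:cand/t1/[-]
after 2 — deliver 2→1: n1:foll/t1/[-]
after 3 — deliver 1→2: ·
after 4 — deliver 2→3: n3:foll/t1/[-]
after 5 — deliver 3→2: n2:lead/t1/[-]
after 6 — deliver 2→0: n0:foll/t1/[-]
after 7 — deliver 0→2: ·
after 8 — propose(2,'q'): n2:lead/t1/[q]
after 9 — deliver 2→4: n4:foll/t1/[-]
after 10 — deliver 4→2: ·
after 11 — deliver 2→0: n0:foll/t1/[q]
after 12 — deliver 0→2: ·
after 13 — timeout(0): n0:cand/t2/[q]
after 14 — deliver 0→1: n1:foll/t2/[-]
after 15 — deliver 1→0: ·
after 16 — deliver 0→3: n3:foll/t2/[-]
after 17 — deliver 3→0: n0:lead/t2/[q]
after 18 — deliver 2→4: n4:foll/t1/[q]
after 19 — propose(0,'r'): n0:lead/t2/[q,r]
after 20 — deliver 0→4: n4:foll/t2/[q]
after 21 — deliver 4→0: ·
after 22 — deliver 0→1: n1:foll/t2/[r]
after 23 — deliver 1→0: ·
after 24 — deliver 0→2: n2:foll/t2/[q]
after 25 — deliver 2→0: ·
after 26 — timeout(2): n2:cand/t3/[q]
after 27 — deliver 1→3: ·
after 28 — deliver 3→2: ·
after 29 — crash(1): n1:✗foll/t2/[r]
after 30 — timeout(2): n2:cand/t4/[q]
after 31 — deliver 2→1: ·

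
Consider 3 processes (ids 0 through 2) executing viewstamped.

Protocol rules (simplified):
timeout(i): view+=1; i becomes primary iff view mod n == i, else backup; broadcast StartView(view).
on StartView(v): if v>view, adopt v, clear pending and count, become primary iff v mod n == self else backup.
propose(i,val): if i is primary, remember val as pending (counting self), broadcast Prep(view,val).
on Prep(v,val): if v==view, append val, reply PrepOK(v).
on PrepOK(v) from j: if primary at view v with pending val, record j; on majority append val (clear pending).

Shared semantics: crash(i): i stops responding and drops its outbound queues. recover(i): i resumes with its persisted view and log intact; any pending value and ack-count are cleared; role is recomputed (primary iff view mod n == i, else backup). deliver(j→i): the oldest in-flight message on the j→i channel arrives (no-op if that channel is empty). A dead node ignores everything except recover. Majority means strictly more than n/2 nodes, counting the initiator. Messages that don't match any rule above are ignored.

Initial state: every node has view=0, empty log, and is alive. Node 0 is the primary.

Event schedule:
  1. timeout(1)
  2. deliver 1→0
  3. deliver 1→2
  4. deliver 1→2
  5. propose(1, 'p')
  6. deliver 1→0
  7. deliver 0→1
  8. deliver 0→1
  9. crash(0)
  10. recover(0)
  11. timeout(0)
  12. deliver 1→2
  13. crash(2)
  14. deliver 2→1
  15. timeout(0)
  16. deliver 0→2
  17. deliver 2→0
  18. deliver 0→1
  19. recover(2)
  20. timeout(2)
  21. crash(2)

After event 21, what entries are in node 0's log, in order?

step 1 timeout(1): 1={prim,v=1,log=-}
step 2 deliver 1→0: 0={back,v=1,log=-}
step 3 deliver 1→2: 2={back,v=1,log=-}
step 4 deliver 1→2: —
step 5 propose(1,'p'): —
step 6 deliver 1→0: 0={back,v=1,log=p}
step 7 deliver 0→1: 1={prim,v=1,log=p}
step 8 deliver 0→1: —
step 9 crash(0): 0={✗back,v=1,log=p}
step 10 recover(0): 0={back,v=1,log=p}
step 11 timeout(0): 0={back,v=2,log=p}
step 12 deliver 1→2: 2={back,v=1,log=p}
step 13 crash(2): 2={✗back,v=1,log=p}
step 14 deliver 2→1: —
step 15 timeout(0): 0={prim,v=3,log=p}
step 16 deliver 0→2: —
step 17 deliver 2→0: —
step 18 deliver 0→1: 1={back,v=2,log=p}
step 19 recover(2): 2={back,v=1,log=p}
step 20 timeout(2): 2={prim,v=2,log=p}
step 21 crash(2): 2={✗prim,v=2,log=p}

p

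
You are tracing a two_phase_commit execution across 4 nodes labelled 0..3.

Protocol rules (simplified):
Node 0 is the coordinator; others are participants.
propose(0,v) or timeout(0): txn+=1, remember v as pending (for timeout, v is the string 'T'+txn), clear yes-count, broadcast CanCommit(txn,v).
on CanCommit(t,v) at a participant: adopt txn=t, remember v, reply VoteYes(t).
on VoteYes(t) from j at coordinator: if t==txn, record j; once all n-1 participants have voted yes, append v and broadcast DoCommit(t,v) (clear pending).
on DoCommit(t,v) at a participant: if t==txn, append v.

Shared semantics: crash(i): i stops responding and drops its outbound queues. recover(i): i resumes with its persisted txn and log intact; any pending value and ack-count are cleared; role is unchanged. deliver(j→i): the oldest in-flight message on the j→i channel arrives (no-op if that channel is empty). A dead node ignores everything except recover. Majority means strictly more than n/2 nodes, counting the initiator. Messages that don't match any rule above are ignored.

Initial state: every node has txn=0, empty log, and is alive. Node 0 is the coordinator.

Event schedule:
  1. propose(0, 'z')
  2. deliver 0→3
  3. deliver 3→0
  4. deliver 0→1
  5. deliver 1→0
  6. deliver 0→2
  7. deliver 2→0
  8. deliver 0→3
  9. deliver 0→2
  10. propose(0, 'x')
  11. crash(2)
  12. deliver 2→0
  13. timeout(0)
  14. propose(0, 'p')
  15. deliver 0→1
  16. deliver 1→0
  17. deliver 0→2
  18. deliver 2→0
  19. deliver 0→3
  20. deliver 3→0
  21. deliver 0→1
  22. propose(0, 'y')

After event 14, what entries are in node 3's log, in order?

z

after 1 — propose(0,'z'): n0:coor/t1/[-]
after 2 — deliver 0→3: n3:part/t1/[-]
after 3 — deliver 3→0: ·
after 4 — deliver 0→1: n1:part/t1/[-]
after 5 — deliver 1→0: ·
after 6 — deliver 0→2: n2:part/t1/[-]
after 7 — deliver 2→0: n0:coor/t1/[z]
after 8 — deliver 0→3: n3:part/t1/[z]
after 9 — deliver 0→2: n2:part/t1/[z]
after 10 — propose(0,'x'): n0:coor/t2/[z]
after 11 — crash(2): n2:✗part/t1/[z]
after 12 — deliver 2→0: ·
after 13 — timeout(0): n0:coor/t3/[z]
after 14 — propose(0,'p'): n0:coor/t4/[z]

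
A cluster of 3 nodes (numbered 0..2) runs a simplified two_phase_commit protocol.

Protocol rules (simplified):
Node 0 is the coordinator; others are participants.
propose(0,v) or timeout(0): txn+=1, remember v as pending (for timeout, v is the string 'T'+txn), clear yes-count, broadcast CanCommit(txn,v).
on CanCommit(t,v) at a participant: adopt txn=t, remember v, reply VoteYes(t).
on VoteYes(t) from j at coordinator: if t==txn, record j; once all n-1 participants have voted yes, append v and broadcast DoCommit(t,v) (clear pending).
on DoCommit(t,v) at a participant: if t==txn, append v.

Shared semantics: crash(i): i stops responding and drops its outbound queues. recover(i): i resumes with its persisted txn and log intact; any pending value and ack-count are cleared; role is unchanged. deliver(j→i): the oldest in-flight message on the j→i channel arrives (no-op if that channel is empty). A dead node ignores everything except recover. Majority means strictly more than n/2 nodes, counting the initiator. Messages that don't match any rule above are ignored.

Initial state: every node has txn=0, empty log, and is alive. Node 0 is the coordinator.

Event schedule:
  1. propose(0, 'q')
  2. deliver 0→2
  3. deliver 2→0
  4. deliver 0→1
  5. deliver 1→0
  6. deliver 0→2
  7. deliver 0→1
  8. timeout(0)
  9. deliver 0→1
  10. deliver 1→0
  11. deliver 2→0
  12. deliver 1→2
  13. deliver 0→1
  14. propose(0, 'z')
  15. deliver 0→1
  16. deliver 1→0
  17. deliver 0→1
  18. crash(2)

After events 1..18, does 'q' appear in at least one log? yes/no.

yes

[1] propose(0,'q') → N0(coor t1 [-])
[2] deliver 0→2 → N2(part t1 [-])
[3] deliver 2→0 → ∅
[4] deliver 0→1 → N1(part t1 [-])
[5] deliver 1→0 → N0(coor t1 [q])
[6] deliver 0→2 → N2(part t1 [q])
[7] deliver 0→1 → N1(part t1 [q])
[8] timeout(0) → N0(coor t2 [q])
[9] deliver 0→1 → N1(part t2 [q])
[10] deliver 1→0 → ∅
[11] deliver 2→0 → ∅
[12] deliver 1→2 → ∅
[13] deliver 0→1 → ∅
[14] propose(0,'z') → N0(coor t3 [q])
[15] deliver 0→1 → N1(part t3 [q])
[16] deliver 1→0 → ∅
[17] deliver 0→1 → ∅
[18] crash(2) → N2(✗part t1 [q])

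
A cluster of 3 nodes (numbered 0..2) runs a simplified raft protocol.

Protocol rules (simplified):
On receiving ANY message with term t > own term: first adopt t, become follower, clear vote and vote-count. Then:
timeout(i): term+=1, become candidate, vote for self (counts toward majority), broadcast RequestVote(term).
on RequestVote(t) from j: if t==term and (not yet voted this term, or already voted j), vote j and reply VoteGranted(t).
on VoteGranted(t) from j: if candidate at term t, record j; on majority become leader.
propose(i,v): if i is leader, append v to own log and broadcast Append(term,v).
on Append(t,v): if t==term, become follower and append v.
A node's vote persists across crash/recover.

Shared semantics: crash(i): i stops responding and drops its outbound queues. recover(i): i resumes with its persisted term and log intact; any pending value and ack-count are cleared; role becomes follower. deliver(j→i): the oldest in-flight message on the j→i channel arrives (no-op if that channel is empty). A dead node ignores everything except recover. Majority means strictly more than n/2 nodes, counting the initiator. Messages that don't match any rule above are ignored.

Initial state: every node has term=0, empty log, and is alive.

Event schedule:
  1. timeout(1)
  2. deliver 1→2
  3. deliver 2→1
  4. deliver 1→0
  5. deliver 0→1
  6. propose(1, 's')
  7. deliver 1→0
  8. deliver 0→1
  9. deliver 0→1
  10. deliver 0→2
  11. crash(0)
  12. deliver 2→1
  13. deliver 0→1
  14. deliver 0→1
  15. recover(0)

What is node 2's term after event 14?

1

e1 timeout(1): 1[cand,t=1,-]
e2 deliver 1→2: 2[foll,t=1,-]
e3 deliver 2→1: 1[lead,t=1,-]
e4 deliver 1→0: 0[foll,t=1,-]
e5 deliver 0→1: ·
e6 propose(1,'s'): 1[lead,t=1,s]
e7 deliver 1→0: 0[foll,t=1,s]
e8 deliver 0→1: ·
e9 deliver 0→1: ·
e10 deliver 0→2: ·
e11 crash(0): 0[✗foll,t=1,s]
e12 deliver 2→1: ·
e13 deliver 0→1: ·
e14 deliver 0→1: ·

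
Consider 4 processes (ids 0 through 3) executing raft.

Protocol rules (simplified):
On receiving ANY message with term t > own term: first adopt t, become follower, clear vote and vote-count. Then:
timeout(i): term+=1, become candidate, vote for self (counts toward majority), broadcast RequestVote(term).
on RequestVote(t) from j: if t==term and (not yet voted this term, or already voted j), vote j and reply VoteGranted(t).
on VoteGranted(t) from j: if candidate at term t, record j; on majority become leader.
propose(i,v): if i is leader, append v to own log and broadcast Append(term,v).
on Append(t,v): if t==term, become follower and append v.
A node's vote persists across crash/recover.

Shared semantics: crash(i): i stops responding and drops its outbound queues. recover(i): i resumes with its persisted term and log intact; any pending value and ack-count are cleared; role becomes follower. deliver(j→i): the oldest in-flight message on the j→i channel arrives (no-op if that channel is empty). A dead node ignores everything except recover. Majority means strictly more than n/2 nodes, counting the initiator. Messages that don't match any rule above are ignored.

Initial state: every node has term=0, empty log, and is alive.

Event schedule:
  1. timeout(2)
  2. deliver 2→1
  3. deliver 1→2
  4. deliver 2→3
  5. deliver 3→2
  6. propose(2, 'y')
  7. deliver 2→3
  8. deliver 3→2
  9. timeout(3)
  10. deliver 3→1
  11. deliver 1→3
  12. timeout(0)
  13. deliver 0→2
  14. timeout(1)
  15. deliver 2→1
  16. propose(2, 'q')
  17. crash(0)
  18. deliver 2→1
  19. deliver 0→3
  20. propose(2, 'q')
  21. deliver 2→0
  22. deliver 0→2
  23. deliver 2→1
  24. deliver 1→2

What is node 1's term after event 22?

3

[1] timeout(2) → N2(cand t1 [-])
[2] deliver 2→1 → N1(foll t1 [-])
[3] deliver 1→2 → ∅
[4] deliver 2→3 → N3(foll t1 [-])
[5] deliver 3→2 → N2(lead t1 [-])
[6] propose(2,'y') → N2(lead t1 [y])
[7] deliver 2→3 → N3(foll t1 [y])
[8] deliver 3→2 → ∅
[9] timeout(3) → N3(cand t2 [y])
[10] deliver 3→1 → N1(foll t2 [-])
[11] deliver 1→3 → ∅
[12] timeout(0) → N0(cand t1 [-])
[13] deliver 0→2 → ∅
[14] timeout(1) → N1(cand t3 [-])
[15] deliver 2→1 → ∅
[16] propose(2,'q') → N2(lead t1 [y,q])
[17] crash(0) → N0(✗cand t1 [-])
[18] deliver 2→1 → ∅
[19] deliver 0→3 → ∅
[20] propose(2,'q') → N2(lead t1 [y,q,q])
[21] deliver 2→0 → ∅
[22] deliver 0→2 → ∅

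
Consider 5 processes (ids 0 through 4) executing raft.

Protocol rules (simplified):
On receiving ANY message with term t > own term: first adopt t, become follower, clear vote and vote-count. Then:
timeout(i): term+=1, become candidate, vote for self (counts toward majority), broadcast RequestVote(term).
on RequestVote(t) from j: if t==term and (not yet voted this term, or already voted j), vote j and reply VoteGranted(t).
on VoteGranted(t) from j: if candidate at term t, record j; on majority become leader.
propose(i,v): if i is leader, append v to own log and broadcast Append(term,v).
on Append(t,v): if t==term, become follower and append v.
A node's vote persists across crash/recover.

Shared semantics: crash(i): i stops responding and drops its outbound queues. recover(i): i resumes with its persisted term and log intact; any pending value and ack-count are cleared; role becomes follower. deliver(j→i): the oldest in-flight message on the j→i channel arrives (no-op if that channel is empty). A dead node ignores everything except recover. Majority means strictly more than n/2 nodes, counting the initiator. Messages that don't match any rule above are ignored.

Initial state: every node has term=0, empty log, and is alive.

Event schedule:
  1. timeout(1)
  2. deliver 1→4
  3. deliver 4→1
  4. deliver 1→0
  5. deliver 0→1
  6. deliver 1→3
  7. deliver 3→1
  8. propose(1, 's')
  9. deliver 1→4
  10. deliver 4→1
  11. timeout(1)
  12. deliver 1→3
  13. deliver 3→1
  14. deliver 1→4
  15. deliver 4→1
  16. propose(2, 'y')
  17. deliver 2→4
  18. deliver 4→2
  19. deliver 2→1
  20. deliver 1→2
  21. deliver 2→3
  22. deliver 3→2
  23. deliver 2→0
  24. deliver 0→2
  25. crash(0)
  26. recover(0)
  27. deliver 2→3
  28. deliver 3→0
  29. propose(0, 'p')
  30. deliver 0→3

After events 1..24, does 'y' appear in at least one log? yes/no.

no

1. timeout(1):  <1:cand t1 ->
2. deliver 1→4:  <4:foll t1 ->
3. deliver 4→1:  nop
4. deliver 1→0:  <0:foll t1 ->
5. deliver 0→1:  <1:lead t1 ->
6. deliver 1→3:  <3:foll t1 ->
7. deliver 3→1:  nop
8. propose(1,'s'):  <1:lead t1 s>
9. deliver 1→4:  <4:foll t1 s>
10. deliver 4→1:  nop
11. timeout(1):  <1:cand t2 s>
12. deliver 1→3:  <3:foll t1 s>
13. deliver 3→1:  nop
14. deliver 1→4:  <4:foll t2 s>
15. deliver 4→1:  nop
16. propose(2,'y'):  nop
17. deliver 2→4:  nop
18. deliver 4→2:  nop
19. deliver 2→1:  nop
20. deliver 1→2:  <2:foll t1 ->
21. deliver 2→3:  nop
22. deliver 3→2:  nop
23. deliver 2→0:  nop
24. deliver 0→2:  nop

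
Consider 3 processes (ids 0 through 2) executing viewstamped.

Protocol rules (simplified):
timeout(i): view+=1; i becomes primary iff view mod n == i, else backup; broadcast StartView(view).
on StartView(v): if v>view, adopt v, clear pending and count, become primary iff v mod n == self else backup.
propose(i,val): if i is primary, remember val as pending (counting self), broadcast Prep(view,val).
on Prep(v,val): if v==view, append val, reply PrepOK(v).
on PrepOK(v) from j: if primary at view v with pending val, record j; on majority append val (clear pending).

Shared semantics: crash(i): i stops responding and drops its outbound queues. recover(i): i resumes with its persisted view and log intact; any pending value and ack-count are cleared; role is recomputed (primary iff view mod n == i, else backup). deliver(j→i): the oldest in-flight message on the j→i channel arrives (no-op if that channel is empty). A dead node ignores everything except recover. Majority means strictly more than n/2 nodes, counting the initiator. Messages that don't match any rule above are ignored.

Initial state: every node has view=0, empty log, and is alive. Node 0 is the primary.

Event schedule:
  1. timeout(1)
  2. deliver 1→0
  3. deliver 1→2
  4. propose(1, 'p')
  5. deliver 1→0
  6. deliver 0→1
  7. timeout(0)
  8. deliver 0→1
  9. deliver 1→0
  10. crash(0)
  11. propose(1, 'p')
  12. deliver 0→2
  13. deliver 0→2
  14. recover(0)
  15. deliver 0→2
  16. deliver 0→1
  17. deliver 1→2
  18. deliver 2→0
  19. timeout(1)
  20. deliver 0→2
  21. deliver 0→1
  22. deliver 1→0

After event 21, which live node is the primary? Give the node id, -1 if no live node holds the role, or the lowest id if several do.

-1

1. timeout(1):  <1:prim v1 ->
2. deliver 1→0:  <0:back v1 ->
3. deliver 1→2:  <2:back v1 ->
4. propose(1,'p'):  nop
5. deliver 1→0:  <0:back v1 p>
6. deliver 0→1:  <1:prim v1 p>
7. timeout(0):  <0:back v2 p>
8. deliver 0→1:  <1:back v2 p>
9. deliver 1→0:  nop
10. crash(0):  <0:✗back v2 p>
11. propose(1,'p'):  nop
12. deliver 0→2:  nop
13. deliver 0→2:  nop
14. recover(0):  <0:back v2 p>
15. deliver 0→2:  nop
16. deliver 0→1:  nop
17. deliver 1→2:  <2:back v1 p>
18. deliver 2→0:  nop
19. timeout(1):  <1:back v3 p>
20. deliver 0→2:  nop
21. deliver 0→1:  nop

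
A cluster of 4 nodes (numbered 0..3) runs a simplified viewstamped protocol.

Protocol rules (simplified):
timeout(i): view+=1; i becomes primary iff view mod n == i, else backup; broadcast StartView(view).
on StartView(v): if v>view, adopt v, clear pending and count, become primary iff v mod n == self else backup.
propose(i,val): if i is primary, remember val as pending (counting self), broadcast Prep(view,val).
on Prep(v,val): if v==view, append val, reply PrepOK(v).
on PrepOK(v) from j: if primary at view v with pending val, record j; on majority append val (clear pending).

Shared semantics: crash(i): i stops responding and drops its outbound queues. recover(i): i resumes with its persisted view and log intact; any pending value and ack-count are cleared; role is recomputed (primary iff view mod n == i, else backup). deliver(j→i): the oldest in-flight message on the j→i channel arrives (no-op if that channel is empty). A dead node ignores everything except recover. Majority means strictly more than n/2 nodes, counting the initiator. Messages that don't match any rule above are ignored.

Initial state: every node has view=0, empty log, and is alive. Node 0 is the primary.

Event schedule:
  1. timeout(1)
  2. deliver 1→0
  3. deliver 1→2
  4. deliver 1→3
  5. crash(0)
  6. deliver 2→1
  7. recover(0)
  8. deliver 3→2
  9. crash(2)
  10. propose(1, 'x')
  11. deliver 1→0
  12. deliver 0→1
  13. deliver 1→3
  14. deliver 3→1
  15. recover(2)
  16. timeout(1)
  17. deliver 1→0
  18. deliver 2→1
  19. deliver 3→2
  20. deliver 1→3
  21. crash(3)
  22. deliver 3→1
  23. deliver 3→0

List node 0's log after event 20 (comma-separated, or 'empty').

x

e1 timeout(1): 1[prim,v=1,-]
e2 deliver 1→0: 0[back,v=1,-]
e3 deliver 1→2: 2[back,v=1,-]
e4 deliver 1→3: 3[back,v=1,-]
e5 crash(0): 0[✗back,v=1,-]
e6 deliver 2→1: ·
e7 recover(0): 0[back,v=1,-]
e8 deliver 3→2: ·
e9 crash(2): 2[✗back,v=1,-]
e10 propose(1,'x'): ·
e11 deliver 1→0: 0[back,v=1,x]
e12 deliver 0→1: ·
e13 deliver 1→3: 3[back,v=1,x]
e14 deliver 3→1: 1[prim,v=1,x]
e15 recover(2): 2[back,v=1,-]
e16 timeout(1): 1[back,v=2,x]
e17 deliver 1→0: 0[back,v=2,x]
e18 deliver 2→1: ·
e19 deliver 3→2: ·
e20 deliver 1→3: 3[back,v=2,x]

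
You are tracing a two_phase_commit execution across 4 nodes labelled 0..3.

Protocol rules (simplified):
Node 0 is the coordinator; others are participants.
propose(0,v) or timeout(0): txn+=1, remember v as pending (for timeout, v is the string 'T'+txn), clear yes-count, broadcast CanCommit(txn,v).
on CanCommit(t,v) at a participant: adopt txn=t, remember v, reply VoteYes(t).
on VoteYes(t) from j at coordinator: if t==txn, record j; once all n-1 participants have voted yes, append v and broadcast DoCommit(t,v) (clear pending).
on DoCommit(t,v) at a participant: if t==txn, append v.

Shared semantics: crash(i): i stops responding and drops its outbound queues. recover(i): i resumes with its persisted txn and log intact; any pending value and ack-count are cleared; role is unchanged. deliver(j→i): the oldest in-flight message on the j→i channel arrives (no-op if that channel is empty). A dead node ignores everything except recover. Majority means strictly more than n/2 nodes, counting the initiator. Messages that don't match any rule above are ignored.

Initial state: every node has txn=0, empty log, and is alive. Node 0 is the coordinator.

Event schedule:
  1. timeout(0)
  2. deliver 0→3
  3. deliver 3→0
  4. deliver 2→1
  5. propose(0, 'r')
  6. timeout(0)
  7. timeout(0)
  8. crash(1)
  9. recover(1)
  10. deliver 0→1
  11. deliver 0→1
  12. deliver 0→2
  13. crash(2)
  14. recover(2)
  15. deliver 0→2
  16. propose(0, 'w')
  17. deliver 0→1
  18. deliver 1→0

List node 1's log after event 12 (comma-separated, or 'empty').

empty

1. timeout(0):  <0:coor t1 ->
2. deliver 0→3:  <3:part t1 ->
3. deliver 3→0:  nop
4. deliver 2→1:  nop
5. propose(0,'r'):  <0:coor t2 ->
6. timeout(0):  <0:coor t3 ->
7. timeout(0):  <0:coor t4 ->
8. crash(1):  <1:✗part t0 ->
9. recover(1):  <1:part t0 ->
10. deliver 0→1:  <1:part t1 ->
11. deliver 0→1:  <1:part t2 ->
12. deliver 0→2:  <2:part t1 ->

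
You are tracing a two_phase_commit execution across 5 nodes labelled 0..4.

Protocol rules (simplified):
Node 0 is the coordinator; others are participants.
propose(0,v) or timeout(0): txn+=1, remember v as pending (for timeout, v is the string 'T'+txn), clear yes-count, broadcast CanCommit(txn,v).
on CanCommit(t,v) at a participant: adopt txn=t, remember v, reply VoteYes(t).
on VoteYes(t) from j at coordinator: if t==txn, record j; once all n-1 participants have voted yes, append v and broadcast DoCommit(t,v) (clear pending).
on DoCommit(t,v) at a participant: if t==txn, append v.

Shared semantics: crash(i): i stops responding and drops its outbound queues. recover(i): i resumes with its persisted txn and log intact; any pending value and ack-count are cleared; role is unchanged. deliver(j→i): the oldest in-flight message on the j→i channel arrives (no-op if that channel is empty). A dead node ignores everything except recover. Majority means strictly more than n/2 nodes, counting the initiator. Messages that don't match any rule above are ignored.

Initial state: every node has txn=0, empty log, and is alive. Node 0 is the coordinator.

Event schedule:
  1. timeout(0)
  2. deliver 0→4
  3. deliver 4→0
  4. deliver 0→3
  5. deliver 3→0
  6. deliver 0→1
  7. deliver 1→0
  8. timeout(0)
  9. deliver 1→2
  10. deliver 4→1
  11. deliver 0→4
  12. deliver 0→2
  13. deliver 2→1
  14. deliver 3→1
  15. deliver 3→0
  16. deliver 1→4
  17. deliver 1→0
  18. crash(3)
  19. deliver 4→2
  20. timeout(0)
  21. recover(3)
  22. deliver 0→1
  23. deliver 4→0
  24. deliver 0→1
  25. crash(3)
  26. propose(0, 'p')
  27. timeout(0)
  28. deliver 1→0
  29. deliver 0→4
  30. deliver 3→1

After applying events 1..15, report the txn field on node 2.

e1 timeout(0): 0[coor,t=1,-]
e2 deliver 0→4: 4[part,t=1,-]
e3 deliver 4→0: ·
e4 deliver 0→3: 3[part,t=1,-]
e5 deliver 3→0: ·
e6 deliver 0→1: 1[part,t=1,-]
e7 deliver 1→0: ·
e8 timeout(0): 0[coor,t=2,-]
e9 deliver 1→2: ·
e10 deliver 4→1: ·
e11 deliver 0→4: 4[part,t=2,-]
e12 deliver 0→2: 2[part,t=1,-]
e13 deliver 2→1: ·
e14 deliver 3→1: ·
e15 deliver 3→0: ·

1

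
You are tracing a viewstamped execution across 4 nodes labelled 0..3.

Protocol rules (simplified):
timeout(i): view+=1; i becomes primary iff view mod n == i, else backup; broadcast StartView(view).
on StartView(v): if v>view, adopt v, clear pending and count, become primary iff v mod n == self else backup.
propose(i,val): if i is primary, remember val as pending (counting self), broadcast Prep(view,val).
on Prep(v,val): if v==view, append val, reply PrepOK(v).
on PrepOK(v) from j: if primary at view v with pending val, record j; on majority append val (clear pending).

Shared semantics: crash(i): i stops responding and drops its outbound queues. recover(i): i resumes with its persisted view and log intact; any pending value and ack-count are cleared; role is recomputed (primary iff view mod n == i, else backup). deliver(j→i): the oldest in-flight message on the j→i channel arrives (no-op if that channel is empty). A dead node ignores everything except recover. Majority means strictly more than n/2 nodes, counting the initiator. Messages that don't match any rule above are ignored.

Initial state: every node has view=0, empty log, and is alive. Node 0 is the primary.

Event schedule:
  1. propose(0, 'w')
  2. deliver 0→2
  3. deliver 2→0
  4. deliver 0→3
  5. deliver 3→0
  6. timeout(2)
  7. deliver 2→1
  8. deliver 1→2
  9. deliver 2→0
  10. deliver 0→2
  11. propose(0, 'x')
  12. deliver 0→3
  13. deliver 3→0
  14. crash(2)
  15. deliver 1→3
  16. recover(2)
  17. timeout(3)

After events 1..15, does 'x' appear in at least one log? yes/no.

no

[1] propose(0,'w') → ∅
[2] deliver 0→2 → N2(back v0 [w])
[3] deliver 2→0 → ∅
[4] deliver 0→3 → N3(back v0 [w])
[5] deliver 3→0 → N0(prim v0 [w])
[6] timeout(2) → N2(back v1 [w])
[7] deliver 2→1 → N1(prim v1 [-])
[8] deliver 1→2 → ∅
[9] deliver 2→0 → N0(back v1 [w])
[10] deliver 0→2 → ∅
[11] propose(0,'x') → ∅
[12] deliver 0→3 → ∅
[13] deliver 3→0 → ∅
[14] crash(2) → N2(✗back v1 [w])
[15] deliver 1→3 → ∅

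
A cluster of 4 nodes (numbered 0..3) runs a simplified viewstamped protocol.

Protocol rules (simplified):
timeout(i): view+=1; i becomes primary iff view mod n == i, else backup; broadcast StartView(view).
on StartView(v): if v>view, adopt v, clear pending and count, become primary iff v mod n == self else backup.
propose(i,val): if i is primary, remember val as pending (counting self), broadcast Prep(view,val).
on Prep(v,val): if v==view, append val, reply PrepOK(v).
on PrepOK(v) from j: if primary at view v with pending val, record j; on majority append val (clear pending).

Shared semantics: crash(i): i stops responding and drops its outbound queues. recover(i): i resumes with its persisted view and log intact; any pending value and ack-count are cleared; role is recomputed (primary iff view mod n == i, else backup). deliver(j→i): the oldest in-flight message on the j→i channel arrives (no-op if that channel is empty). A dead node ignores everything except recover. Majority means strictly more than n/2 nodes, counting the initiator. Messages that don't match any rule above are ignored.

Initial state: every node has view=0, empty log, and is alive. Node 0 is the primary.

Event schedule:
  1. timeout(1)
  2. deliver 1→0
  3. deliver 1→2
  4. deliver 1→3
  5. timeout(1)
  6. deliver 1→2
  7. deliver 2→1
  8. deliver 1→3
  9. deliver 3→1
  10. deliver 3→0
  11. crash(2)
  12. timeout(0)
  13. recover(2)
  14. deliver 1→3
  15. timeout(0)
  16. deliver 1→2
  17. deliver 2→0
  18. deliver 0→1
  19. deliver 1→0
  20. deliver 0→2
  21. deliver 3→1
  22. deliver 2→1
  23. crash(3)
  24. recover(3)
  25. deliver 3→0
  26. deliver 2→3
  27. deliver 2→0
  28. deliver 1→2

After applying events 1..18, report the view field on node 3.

[1] timeout(1) → N1(prim v1 [-])
[2] deliver 1→0 → N0(back v1 [-])
[3] deliver 1→2 → N2(back v1 [-])
[4] deliver 1→3 → N3(back v1 [-])
[5] timeout(1) → N1(back v2 [-])
[6] deliver 1→2 → N2(prim v2 [-])
[7] deliver 2→1 → ∅
[8] deliver 1→3 → N3(back v2 [-])
[9] deliver 3→1 → ∅
[10] deliver 3→0 → ∅
[11] crash(2) → N2(✗prim v2 [-])
[12] timeout(0) → N0(back v2 [-])
[13] recover(2) → N2(prim v2 [-])
[14] deliver 1→3 → ∅
[15] timeout(0) → N0(back v3 [-])
[16] deliver 1→2 → ∅
[17] deliver 2→0 → ∅
[18] deliver 0→1 → ∅

2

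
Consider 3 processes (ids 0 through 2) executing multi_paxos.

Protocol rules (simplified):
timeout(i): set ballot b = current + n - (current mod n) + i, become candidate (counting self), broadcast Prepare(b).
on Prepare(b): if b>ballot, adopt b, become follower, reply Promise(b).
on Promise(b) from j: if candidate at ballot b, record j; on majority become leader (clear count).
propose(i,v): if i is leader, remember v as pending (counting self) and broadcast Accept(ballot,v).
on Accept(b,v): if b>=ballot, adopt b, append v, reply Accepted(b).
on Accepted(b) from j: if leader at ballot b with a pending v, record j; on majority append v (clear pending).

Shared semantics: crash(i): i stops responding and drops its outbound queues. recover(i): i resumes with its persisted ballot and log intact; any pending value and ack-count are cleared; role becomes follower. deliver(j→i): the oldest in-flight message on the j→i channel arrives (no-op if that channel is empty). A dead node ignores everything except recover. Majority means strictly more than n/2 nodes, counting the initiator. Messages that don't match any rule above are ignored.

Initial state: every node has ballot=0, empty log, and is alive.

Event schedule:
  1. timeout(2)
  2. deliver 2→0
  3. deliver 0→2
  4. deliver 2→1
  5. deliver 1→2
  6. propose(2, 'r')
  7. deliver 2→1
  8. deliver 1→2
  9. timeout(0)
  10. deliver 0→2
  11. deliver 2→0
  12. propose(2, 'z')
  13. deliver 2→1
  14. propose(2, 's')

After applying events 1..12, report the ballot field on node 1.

e1 timeout(2): 2[cand,b=5,-]
e2 deliver 2→0: 0[foll,b=5,-]
e3 deliver 0→2: 2[lead,b=5,-]
e4 deliver 2→1: 1[foll,b=5,-]
e5 deliver 1→2: ·
e6 propose(2,'r'): ·
e7 deliver 2→1: 1[foll,b=5,r]
e8 deliver 1→2: 2[lead,b=5,r]
e9 timeout(0): 0[cand,b=6,-]
e10 deliver 0→2: 2[foll,b=6,r]
e11 deliver 2→0: ·
e12 propose(2,'z'): ·

5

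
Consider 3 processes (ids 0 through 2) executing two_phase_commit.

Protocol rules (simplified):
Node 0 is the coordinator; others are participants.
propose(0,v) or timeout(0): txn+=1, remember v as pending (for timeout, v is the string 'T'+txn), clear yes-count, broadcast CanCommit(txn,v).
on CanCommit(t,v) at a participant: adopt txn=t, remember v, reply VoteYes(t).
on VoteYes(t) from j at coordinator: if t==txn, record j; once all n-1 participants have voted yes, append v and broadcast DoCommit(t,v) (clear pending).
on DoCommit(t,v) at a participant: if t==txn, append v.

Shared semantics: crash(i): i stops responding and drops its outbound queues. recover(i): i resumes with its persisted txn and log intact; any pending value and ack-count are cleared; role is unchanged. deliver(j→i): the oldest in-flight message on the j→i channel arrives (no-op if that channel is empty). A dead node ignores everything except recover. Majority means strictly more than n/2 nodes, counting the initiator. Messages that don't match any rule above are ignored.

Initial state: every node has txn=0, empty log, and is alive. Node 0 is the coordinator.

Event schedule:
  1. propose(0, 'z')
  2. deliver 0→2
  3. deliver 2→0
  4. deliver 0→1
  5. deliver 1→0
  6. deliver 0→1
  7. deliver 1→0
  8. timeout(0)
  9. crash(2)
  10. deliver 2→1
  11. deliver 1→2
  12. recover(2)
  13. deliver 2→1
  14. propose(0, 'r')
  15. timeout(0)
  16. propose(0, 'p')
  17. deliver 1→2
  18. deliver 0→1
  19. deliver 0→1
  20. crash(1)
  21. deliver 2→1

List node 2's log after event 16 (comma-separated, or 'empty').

empty

step 1 propose(0,'z'): 0={coor,t=1,log=-}
step 2 deliver 0→2: 2={part,t=1,log=-}
step 3 deliver 2→0: —
step 4 deliver 0→1: 1={part,t=1,log=-}
step 5 deliver 1→0: 0={coor,t=1,log=z}
step 6 deliver 0→1: 1={part,t=1,log=z}
step 7 deliver 1→0: —
step 8 timeout(0): 0={coor,t=2,log=z}
step 9 crash(2): 2={✗part,t=1,log=-}
step 10 deliver 2→1: —
step 11 deliver 1→2: —
step 12 recover(2): 2={part,t=1,log=-}
step 13 deliver 2→1: —
step 14 propose(0,'r'): 0={coor,t=3,log=z}
step 15 timeout(0): 0={coor,t=4,log=z}
step 16 propose(0,'p'): 0={coor,t=5,log=z}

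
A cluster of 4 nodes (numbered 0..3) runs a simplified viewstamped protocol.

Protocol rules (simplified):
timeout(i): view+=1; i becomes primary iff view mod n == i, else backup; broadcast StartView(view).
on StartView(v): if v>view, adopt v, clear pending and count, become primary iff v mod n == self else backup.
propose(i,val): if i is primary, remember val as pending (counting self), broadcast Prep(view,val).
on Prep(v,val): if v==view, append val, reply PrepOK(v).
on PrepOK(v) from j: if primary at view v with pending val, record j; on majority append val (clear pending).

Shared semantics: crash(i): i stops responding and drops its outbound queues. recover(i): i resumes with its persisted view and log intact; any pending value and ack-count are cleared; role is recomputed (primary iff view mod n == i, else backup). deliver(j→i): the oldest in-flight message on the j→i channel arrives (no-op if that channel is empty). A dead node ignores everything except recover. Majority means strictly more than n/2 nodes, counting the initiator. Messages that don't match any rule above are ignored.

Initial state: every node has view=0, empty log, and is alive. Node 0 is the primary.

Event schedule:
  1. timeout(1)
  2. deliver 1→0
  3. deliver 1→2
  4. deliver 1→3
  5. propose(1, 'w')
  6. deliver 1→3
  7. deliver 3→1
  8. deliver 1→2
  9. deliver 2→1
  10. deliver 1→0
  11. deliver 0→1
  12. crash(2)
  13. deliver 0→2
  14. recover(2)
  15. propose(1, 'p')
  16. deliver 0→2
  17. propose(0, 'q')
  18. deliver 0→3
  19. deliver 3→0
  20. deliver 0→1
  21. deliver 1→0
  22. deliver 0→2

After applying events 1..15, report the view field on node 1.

1

step 1 timeout(1): 1={prim,v=1,log=-}
step 2 deliver 1→0: 0={back,v=1,log=-}
step 3 deliver 1→2: 2={back,v=1,log=-}
step 4 deliver 1→3: 3={back,v=1,log=-}
step 5 propose(1,'w'): —
step 6 deliver 1→3: 3={back,v=1,log=w}
step 7 deliver 3→1: —
step 8 deliver 1→2: 2={back,v=1,log=w}
step 9 deliver 2→1: 1={prim,v=1,log=w}
step 10 deliver 1→0: 0={back,v=1,log=w}
step 11 deliver 0→1: —
step 12 crash(2): 2={✗back,v=1,log=w}
step 13 deliver 0→2: —
step 14 recover(2): 2={back,v=1,log=w}
step 15 propose(1,'p'): —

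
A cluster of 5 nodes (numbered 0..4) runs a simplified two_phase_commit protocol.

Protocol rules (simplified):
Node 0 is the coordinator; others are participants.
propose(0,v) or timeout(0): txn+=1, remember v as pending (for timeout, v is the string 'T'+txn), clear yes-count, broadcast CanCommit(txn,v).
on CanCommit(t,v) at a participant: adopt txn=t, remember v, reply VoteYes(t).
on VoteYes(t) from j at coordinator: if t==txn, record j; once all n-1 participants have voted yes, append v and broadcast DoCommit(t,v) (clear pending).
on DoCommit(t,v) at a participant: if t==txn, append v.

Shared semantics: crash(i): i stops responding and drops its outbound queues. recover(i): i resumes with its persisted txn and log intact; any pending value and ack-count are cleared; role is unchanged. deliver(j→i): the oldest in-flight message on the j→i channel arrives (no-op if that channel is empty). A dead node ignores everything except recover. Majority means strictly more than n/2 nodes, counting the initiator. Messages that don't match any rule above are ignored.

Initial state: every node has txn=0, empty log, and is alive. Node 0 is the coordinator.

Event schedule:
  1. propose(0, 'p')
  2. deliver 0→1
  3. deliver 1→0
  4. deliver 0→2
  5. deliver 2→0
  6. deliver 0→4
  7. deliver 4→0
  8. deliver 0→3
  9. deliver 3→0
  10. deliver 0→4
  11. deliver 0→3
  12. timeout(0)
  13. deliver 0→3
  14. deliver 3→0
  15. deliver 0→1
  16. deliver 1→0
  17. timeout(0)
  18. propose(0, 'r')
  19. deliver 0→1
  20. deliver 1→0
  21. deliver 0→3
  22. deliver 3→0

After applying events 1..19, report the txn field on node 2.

1

e1 propose(0,'p'): 0[coor,t=1,-]
e2 deliver 0→1: 1[part,t=1,-]
e3 deliver 1→0: ·
e4 deliver 0→2: 2[part,t=1,-]
e5 deliver 2→0: ·
e6 deliver 0→4: 4[part,t=1,-]
e7 deliver 4→0: ·
e8 deliver 0→3: 3[part,t=1,-]
e9 deliver 3→0: 0[coor,t=1,p]
e10 deliver 0→4: 4[part,t=1,p]
e11 deliver 0→3: 3[part,t=1,p]
e12 timeout(0): 0[coor,t=2,p]
e13 deliver 0→3: 3[part,t=2,p]
e14 deliver 3→0: ·
e15 deliver 0→1: 1[part,t=1,p]
e16 deliver 1→0: ·
e17 timeout(0): 0[coor,t=3,p]
e18 propose(0,'r'): 0[coor,t=4,p]
e19 deliver 0→1: 1[part,t=2,p]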